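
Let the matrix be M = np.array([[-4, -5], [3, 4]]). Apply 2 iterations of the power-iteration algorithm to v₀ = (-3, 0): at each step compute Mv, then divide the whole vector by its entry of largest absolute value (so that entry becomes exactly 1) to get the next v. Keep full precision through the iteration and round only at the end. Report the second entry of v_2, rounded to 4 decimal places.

0.0000

Mv0 = (12.00000, -9.00000); divide by 12.00000 → v1 = (1.00000, -0.75000)
Mv1 = (-0.25000, 0.00000); divide by -0.25000 → v2 = (1.00000, 0.00000)
Requested entry of v2: 0/-3 = 0.0000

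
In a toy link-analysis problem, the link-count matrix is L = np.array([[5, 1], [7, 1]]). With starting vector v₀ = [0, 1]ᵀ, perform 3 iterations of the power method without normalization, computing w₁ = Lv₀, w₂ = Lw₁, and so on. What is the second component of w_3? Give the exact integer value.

w1 = Lv₀ = (1, 1)
w2 = Lw1 = (6, 8)
w3 = Lw2 = (38, 50)
The requested component of w3 is 50.

50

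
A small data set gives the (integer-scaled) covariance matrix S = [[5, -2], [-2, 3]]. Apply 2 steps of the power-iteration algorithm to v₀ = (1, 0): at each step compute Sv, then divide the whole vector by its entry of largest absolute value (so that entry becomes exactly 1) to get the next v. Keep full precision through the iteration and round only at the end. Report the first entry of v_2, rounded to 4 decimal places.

1.0000

Sv0 = (5.00000, -2.00000); divide by 5.00000 → v1 = (1.00000, -0.40000)
Sv1 = (5.80000, -3.20000); divide by 5.80000 → v2 = (1.00000, -0.55172)
Requested entry of v2: 29/29 = 1.0000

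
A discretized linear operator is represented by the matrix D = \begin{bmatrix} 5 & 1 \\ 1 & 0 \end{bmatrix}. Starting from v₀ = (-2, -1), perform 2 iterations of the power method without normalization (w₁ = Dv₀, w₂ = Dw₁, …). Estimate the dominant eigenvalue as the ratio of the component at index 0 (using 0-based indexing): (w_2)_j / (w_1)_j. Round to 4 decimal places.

5.1818

w1 = Dv₀ = (-11, -2)
w2 = Dw1 = (-57, -11)
Ratio at component: -57 / -11 = 5.1818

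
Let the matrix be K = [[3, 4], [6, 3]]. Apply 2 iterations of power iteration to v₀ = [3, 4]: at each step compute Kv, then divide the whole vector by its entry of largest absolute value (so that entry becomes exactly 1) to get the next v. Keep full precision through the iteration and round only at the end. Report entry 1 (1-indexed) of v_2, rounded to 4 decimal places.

Kv0 = (25.00000, 30.00000); divide by 30.00000 → v1 = (0.83333, 1.00000)
Kv1 = (6.50000, 8.00000); divide by 8.00000 → v2 = (0.81250, 1.00000)
Requested entry of v2: 195/240 = 0.8125

0.8125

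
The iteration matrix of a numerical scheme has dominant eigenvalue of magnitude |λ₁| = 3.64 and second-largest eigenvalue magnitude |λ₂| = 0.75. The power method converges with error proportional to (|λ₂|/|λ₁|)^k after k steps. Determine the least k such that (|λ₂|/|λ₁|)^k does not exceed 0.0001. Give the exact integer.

|λ₂/λ₁| = 0.75/3.64 = 0.20604
Need k ≥ ln(0.0001) / ln(0.20604) = -9.2103 / -1.5797 ≈ 5.831
Smallest integer k satisfying the bound: 6

6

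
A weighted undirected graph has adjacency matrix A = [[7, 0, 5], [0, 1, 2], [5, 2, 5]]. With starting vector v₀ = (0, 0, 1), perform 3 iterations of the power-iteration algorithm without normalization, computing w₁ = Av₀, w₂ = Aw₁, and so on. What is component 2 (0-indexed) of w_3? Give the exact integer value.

w1 = Av₀ = (7·0 + 0·0 + 5·1; 0·0 + 1·0 + 2·1; 5·0 + 2·0 + 5·1) = (5, 2, 5)
w2 = Aw1 = (7·5 + 0·2 + 5·5; 0·5 + 1·2 + 2·5; 5·5 + 2·2 + 5·5) = (60, 12, 54)
w3 = Aw2 = (690, 120, 594)
The requested component of w3 is 594.

594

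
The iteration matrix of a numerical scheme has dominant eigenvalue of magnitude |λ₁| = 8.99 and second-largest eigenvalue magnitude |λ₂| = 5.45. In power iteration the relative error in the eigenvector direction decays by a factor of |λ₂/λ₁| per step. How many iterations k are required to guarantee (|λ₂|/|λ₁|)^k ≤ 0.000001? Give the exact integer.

|λ₂/λ₁| = 5.45/8.99 = 0.60623
Need k ≥ ln(0.000001) / ln(0.60623) = -13.8155 / -0.5005 ≈ 27.604
Smallest integer k satisfying the bound: 28

28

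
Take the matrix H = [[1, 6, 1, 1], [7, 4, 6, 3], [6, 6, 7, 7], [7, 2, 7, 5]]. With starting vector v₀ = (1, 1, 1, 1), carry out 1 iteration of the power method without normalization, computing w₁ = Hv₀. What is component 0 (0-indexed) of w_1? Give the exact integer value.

w1 = Hv₀ = (1·1 + 6·1 + 1·1 + 1·1; 7·1 + 4·1 + 6·1 + 3·1; 6·1 + 6·1 + 7·1 + 7·1; 7·1 + 2·1 + 7·1 + 5·1) = (9, 20, 26, 21)
The requested component of w1 is 9.

9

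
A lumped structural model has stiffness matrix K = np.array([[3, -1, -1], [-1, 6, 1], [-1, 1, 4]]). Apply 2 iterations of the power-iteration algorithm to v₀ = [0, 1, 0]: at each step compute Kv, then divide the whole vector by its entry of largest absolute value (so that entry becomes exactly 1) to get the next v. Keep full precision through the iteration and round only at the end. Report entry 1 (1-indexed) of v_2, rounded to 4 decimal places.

-0.2632

Kv0 = (-1.00000, 6.00000, 1.00000); divide by 6.00000 → v1 = (-0.16667, 1.00000, 0.16667)
Kv1 = (-1.66667, 6.33333, 1.83333); divide by 6.33333 → v2 = (-0.26316, 1.00000, 0.28947)
Requested entry of v2: -10/38 = -0.2632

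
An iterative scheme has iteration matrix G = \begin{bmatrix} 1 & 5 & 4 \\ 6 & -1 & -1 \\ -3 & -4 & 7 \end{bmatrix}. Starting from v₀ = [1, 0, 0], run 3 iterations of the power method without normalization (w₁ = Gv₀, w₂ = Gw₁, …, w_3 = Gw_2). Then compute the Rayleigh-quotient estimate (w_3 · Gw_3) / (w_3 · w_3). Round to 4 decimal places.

w1 = Gv₀ = (1·1 + 5·0 + 4·0; 6·1 + (-1)·0 + (-1)·0; (-3)·1 + (-4)·0 + 7·0) = (1, 6, -3)
w2 = Gw1 = (1·1 + 5·6 + 4·(-3); 6·1 + (-1)·6 + (-1)·(-3); (-3)·1 + (-4)·6 + 7·(-3)) = (19, 3, -48)
w3 = Gw2 = (-158, 159, -405)
Gw3 = (-983, -702, -2997)
w3·Gw3 = (-158)·(-983) + 159·(-702) + (-405)·(-2997) = 1257481; w3·w3 = (-158)·(-158) + 159·159 + (-405)·(-405) = 214270
λ ≈ 1257481/214270 = 5.8687

5.8687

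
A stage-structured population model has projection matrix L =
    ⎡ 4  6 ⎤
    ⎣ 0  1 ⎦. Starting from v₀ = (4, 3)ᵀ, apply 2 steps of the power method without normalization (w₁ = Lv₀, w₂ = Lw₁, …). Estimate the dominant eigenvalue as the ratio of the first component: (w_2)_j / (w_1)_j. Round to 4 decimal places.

4.5294

w1 = Lv₀ = (4·4 + 6·3; 0·4 + 1·3) = (34, 3)
w2 = Lw1 = (4·34 + 6·3; 0·34 + 1·3) = (154, 3)
Ratio at component: 154 / 34 = 4.5294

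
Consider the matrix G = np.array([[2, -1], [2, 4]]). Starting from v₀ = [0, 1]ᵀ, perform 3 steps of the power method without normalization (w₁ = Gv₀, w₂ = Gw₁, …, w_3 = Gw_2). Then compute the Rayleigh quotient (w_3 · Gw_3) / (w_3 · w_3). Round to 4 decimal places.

λ ≈ 3.0444

w1 = Gv₀ = (2·0 + (-1)·1; 2·0 + 4·1) = (-1, 4)
w2 = Gw1 = (2·(-1) + (-1)·4; 2·(-1) + 4·4) = (-6, 14)
w3 = Gw2 = (-26, 44)
Gw3 = (-96, 124)
w3·Gw3 = (-26)·(-96) + 44·124 = 7952; w3·w3 = (-26)·(-26) + 44·44 = 2612
λ ≈ 7952/2612 = 3.0444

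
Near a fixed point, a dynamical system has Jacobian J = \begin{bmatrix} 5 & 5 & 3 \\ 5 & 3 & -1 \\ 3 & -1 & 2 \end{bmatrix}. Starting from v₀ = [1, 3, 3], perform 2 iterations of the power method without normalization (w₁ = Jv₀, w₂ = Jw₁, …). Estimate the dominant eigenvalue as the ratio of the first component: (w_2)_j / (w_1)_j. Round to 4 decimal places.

λ ≈ 7.5172

w1 = Jv₀ = (29, 11, 6)
w2 = Jw1 = (218, 172, 88)
Ratio at component: 218 / 29 = 7.5172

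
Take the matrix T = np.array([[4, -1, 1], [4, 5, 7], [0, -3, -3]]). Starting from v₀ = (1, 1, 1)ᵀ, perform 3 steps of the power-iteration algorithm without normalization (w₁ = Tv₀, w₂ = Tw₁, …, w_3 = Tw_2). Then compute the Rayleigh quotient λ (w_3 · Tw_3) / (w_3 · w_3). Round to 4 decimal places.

w1 = Tv₀ = (4, 16, -6)
w2 = Tw1 = (-6, 54, -30)
w3 = Tw2 = (-108, 36, -72)
Tw3 = (-540, -756, 108)
w3·Tw3 = (-108)·(-540) + 36·(-756) + (-72)·108 = 23328; w3·w3 = (-108)·(-108) + 36·36 + (-72)·(-72) = 18144
λ ≈ 23328/18144 = 1.2857

1.2857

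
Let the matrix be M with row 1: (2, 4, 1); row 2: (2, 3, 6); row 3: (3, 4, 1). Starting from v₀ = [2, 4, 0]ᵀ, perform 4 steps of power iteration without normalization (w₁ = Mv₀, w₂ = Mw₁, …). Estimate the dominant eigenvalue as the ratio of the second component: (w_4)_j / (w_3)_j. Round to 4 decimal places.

λ ≈ 9.1409

w1 = Mv₀ = (20, 16, 22)
w2 = Mw1 = (126, 220, 146)
w3 = Mw2 = (1278, 1788, 1404)
w4 = Mw3 = (11112, 16344, 12390)
Ratio at component: 16344 / 1788 = 9.1409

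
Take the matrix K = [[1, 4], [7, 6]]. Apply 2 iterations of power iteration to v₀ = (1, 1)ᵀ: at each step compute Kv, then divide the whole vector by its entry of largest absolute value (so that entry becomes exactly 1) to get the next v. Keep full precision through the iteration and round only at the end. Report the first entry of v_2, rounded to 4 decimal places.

Kv0 = (5.00000, 13.00000); divide by 13.00000 → v1 = (0.38462, 1.00000)
Kv1 = (4.38462, 8.69231); divide by 8.69231 → v2 = (0.50442, 1.00000)
Requested entry of v2: 57/113 = 0.5044

0.5044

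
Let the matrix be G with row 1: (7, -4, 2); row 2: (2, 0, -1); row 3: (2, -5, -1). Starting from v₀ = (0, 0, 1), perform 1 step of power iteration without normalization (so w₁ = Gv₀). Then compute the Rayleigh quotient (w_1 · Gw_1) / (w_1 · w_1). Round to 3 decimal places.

w1 = Gv₀ = (7·0 + (-4)·0 + 2·1; 2·0 + 0·0 + (-1)·1; 2·0 + (-5)·0 + (-1)·1) = (2, -1, -1)
Gw1 = (16, 5, 10)
w1·Gw1 = 2·16 + (-1)·5 + (-1)·10 = 17; w1·w1 = 2·2 + (-1)·(-1) + (-1)·(-1) = 6
λ ≈ 17/6 = 2.833

2.833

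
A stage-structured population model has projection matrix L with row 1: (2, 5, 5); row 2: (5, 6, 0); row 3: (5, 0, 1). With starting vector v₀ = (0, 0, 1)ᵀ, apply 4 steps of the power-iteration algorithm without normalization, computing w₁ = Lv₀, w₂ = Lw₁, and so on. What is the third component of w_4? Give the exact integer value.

w1 = Lv₀ = (5, 0, 1)
w2 = Lw1 = (15, 25, 26)
w3 = Lw2 = (285, 225, 101)
w4 = Lw3 = (2200, 2775, 1526)
The requested component of w4 is 1526.

1526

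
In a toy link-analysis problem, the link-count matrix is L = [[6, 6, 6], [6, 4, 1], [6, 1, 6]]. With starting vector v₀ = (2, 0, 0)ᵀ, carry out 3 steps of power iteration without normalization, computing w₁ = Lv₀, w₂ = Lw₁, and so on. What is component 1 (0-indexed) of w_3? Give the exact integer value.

1980

w1 = Lv₀ = (12, 12, 12)
w2 = Lw1 = (216, 132, 156)
w3 = Lw2 = (3024, 1980, 2364)
The requested component of w3 is 1980.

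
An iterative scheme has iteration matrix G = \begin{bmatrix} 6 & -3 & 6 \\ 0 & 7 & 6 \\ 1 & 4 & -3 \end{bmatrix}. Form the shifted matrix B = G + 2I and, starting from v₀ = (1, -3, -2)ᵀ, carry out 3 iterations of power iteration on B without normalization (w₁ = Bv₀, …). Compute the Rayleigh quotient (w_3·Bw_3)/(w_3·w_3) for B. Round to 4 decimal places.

B = G + 2I has rows (8, -3, 6); (0, 9, 6); (1, 4, -1)
w1 = Bv₀ = (8·1 + (-3)·(-3) + 6·(-2); 0·1 + 9·(-3) + 6·(-2); 1·1 + 4·(-3) + (-1)·(-2)) = (5, -39, -9)
w2 = Bw1 = (8·5 + (-3)·(-39) + 6·(-9); 0·5 + 9·(-39) + 6·(-9); 1·5 + 4·(-39) + (-1)·(-9)) = (103, -405, -142)
w3 = Bw2 = (1187, -4497, -1375)
Bw3 = (14737, -48723, -15426)
w3·Bw3 = 257810900; w3·w3 = 23522603; μ ≈ 257810900/23522603 = 10.9601

10.9601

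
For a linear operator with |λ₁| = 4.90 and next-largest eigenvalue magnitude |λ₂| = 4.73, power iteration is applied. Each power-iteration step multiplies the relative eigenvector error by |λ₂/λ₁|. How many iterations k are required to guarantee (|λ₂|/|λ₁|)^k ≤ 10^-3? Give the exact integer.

196

|λ₂/λ₁| = 4.73/4.90 = 0.96531
Need k ≥ ln(10^-3) / ln(0.96531) = -6.9078 / -0.0353 ≈ 195.632
Smallest integer k satisfying the bound: 196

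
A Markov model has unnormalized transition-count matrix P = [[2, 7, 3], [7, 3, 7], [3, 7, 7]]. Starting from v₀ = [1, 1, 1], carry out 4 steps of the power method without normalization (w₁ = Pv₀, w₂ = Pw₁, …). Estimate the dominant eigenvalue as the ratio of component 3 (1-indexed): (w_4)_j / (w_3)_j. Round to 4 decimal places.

15.7027

w1 = Pv₀ = (12, 17, 17)
w2 = Pw1 = (194, 254, 274)
w3 = Pw2 = (2988, 4038, 4278)
w4 = Pw3 = (47076, 62976, 67176)
Ratio at component: 67176 / 4278 = 15.7027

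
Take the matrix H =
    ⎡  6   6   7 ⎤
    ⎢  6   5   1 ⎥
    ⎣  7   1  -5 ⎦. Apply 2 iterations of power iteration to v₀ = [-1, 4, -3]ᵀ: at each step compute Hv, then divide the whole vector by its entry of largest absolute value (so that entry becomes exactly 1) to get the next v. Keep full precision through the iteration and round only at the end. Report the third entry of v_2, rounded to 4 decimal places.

Hv0 = (-3.00000, 11.00000, 12.00000); divide by 12.00000 → v1 = (-0.25000, 0.91667, 1.00000)
Hv1 = (11.00000, 4.08333, -5.83333); divide by 11.00000 → v2 = (1.00000, 0.37121, -0.53030)
Requested entry of v2: -70/132 = -0.5303

-0.5303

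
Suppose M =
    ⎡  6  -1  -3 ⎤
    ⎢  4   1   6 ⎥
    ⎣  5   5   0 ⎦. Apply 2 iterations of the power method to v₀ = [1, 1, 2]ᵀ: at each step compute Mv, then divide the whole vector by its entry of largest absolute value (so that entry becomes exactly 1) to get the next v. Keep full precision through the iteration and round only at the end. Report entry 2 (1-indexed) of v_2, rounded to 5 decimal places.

0.91250

Mv0 = (-1.000000, 17.000000, 10.000000); divide by 17.000000 → v1 = (-0.058824, 1.000000, 0.588235)
Mv1 = (-3.117647, 4.294118, 4.705882); divide by 4.705882 → v2 = (-0.662500, 0.912500, 1.000000)
Requested entry of v2: 73/80 = 0.91250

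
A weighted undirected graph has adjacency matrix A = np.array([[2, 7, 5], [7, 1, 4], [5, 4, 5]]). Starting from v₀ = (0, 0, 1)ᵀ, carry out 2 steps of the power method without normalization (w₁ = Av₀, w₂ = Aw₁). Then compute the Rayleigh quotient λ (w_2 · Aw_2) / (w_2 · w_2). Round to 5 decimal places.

λ ≈ 13.38040

w1 = Av₀ = (2·0 + 7·0 + 5·1; 7·0 + 1·0 + 4·1; 5·0 + 4·0 + 5·1) = (5, 4, 5)
w2 = Aw1 = (2·5 + 7·4 + 5·5; 7·5 + 1·4 + 4·5; 5·5 + 4·4 + 5·5) = (63, 59, 66)
Aw2 = (869, 764, 881)
w2·Aw2 = 63·869 + 59·764 + 66·881 = 157969; w2·w2 = 63·63 + 59·59 + 66·66 = 11806
λ ≈ 157969/11806 = 13.38040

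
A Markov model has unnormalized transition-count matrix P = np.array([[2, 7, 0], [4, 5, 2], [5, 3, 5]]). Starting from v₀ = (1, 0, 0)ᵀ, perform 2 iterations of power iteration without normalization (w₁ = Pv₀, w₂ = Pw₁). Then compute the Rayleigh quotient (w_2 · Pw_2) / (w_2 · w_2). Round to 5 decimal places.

w1 = Pv₀ = (2·1 + 7·0 + 0·0; 4·1 + 5·0 + 2·0; 5·1 + 3·0 + 5·0) = (2, 4, 5)
w2 = Pw1 = (2·2 + 7·4 + 0·5; 4·2 + 5·4 + 2·5; 5·2 + 3·4 + 5·5) = (32, 38, 47)
Pw2 = (330, 412, 509)
w2·Pw2 = 32·330 + 38·412 + 47·509 = 50139; w2·w2 = 32·32 + 38·38 + 47·47 = 4677
λ ≈ 50139/4677 = 10.72033

10.72033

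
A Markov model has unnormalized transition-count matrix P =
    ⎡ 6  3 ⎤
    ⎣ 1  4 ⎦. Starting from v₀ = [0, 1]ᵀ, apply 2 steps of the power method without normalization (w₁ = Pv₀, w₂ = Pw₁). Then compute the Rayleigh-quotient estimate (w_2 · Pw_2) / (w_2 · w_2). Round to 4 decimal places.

7.2355

w1 = Pv₀ = (6·0 + 3·1; 1·0 + 4·1) = (3, 4)
w2 = Pw1 = (6·3 + 3·4; 1·3 + 4·4) = (30, 19)
Pw2 = (237, 106)
w2·Pw2 = 30·237 + 19·106 = 9124; w2·w2 = 30·30 + 19·19 = 1261
λ ≈ 9124/1261 = 7.2355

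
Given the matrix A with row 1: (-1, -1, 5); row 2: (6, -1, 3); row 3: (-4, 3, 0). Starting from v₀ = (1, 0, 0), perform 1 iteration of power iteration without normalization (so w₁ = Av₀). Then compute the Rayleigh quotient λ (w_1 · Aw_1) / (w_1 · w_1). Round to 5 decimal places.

w1 = Av₀ = (-1, 6, -4)
Aw1 = (-25, -24, 22)
w1·Aw1 = (-1)·(-25) + 6·(-24) + (-4)·22 = -207; w1·w1 = (-1)·(-1) + 6·6 + (-4)·(-4) = 53
λ ≈ -207/53 = -3.90566

λ ≈ -3.90566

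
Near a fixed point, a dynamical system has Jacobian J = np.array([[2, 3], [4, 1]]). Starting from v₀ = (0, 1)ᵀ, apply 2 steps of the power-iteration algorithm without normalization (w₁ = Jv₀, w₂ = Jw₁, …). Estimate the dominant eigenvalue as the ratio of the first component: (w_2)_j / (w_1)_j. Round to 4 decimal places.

w1 = Jv₀ = (3, 1)
w2 = Jw1 = (9, 13)
Ratio at component: 9 / 3 = 3.0000

λ ≈ 3.0000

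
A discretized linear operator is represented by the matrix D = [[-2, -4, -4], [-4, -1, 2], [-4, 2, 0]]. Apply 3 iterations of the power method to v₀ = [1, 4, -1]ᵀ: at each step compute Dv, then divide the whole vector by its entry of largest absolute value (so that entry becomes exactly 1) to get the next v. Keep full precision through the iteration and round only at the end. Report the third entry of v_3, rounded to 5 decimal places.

0.11029

Dv0 = (-14.000000, -10.000000, 4.000000); divide by -14.000000 → v1 = (1.000000, 0.714286, -0.285714)
Dv1 = (-3.714286, -5.285714, -2.571429); divide by -5.285714 → v2 = (0.702703, 1.000000, 0.486486)
Dv2 = (-7.351351, -2.837838, -0.810811); divide by -7.351351 → v3 = (1.000000, 0.386029, 0.110294)
Requested entry of v3: -60/-544 = 0.11029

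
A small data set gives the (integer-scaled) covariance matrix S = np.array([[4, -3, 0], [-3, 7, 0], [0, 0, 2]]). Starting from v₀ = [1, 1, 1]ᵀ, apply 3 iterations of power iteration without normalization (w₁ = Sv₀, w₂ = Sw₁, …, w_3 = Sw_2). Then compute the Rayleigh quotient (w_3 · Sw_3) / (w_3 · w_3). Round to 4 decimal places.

λ ≈ 8.8212

w1 = Sv₀ = (4·1 + (-3)·1 + 0·1; (-3)·1 + 7·1 + 0·1; 0·1 + 0·1 + 2·1) = (1, 4, 2)
w2 = Sw1 = (4·1 + (-3)·4 + 0·2; (-3)·1 + 7·4 + 0·2; 0·1 + 0·4 + 2·2) = (-8, 25, 4)
w3 = Sw2 = (-107, 199, 8)
Sw3 = (-1025, 1714, 16)
w3·Sw3 = (-107)·(-1025) + 199·1714 + 8·16 = 450889; w3·w3 = (-107)·(-107) + 199·199 + 8·8 = 51114
λ ≈ 450889/51114 = 8.8212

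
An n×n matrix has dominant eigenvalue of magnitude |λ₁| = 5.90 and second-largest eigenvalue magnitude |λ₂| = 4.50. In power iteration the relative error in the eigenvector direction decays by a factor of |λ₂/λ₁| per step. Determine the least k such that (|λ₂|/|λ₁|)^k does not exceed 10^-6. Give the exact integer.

|λ₂/λ₁| = 4.50/5.90 = 0.76271
Need k ≥ ln(10^-6) / ln(0.76271) = -13.8155 / -0.2709 ≈ 51.003
Smallest integer k satisfying the bound: 52

52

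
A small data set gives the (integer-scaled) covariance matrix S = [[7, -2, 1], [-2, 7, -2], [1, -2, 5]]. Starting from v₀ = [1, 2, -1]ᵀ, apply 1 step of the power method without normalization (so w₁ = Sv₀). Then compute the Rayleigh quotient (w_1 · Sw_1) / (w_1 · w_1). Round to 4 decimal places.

λ ≈ 7.6667

w1 = Sv₀ = (7·1 + (-2)·2 + 1·(-1); (-2)·1 + 7·2 + (-2)·(-1); 1·1 + (-2)·2 + 5·(-1)) = (2, 14, -8)
Sw1 = (-22, 110, -66)
w1·Sw1 = 2·(-22) + 14·110 + (-8)·(-66) = 2024; w1·w1 = 2·2 + 14·14 + (-8)·(-8) = 264
λ ≈ 2024/264 = 7.6667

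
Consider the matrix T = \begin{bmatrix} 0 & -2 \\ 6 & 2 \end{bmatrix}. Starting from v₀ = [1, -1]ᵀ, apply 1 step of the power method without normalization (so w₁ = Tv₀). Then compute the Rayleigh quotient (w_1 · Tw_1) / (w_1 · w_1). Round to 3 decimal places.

λ ≈ 3.200

w1 = Tv₀ = (0·1 + (-2)·(-1); 6·1 + 2·(-1)) = (2, 4)
Tw1 = (-8, 20)
w1·Tw1 = 2·(-8) + 4·20 = 64; w1·w1 = 2·2 + 4·4 = 20
λ ≈ 64/20 = 3.200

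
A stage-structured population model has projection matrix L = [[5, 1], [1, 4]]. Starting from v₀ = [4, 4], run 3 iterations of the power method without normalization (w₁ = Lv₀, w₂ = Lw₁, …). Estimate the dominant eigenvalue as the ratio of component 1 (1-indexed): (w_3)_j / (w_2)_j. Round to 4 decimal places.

λ ≈ 5.7429

w1 = Lv₀ = (5·4 + 1·4; 1·4 + 4·4) = (24, 20)
w2 = Lw1 = (5·24 + 1·20; 1·24 + 4·20) = (140, 104)
w3 = Lw2 = (804, 556)
Ratio at component: 804 / 140 = 5.7429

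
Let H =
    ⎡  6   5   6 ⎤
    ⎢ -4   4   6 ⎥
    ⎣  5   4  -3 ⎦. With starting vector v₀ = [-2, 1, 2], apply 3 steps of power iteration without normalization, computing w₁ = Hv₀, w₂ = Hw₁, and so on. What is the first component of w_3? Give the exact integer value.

w1 = Hv₀ = (5, 24, -12)
w2 = Hw1 = (78, 4, 157)
w3 = Hw2 = (1430, 646, -65)
The requested component of w3 is 1430.

1430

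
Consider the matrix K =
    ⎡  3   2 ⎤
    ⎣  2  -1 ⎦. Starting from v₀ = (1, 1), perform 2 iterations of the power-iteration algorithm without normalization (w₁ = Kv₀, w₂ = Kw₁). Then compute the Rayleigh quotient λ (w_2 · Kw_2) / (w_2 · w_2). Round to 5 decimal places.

w1 = Kv₀ = (5, 1)
w2 = Kw1 = (17, 9)
Kw2 = (69, 25)
w2·Kw2 = 17·69 + 9·25 = 1398; w2·w2 = 17·17 + 9·9 = 370
λ ≈ 1398/370 = 3.77838

λ ≈ 3.77838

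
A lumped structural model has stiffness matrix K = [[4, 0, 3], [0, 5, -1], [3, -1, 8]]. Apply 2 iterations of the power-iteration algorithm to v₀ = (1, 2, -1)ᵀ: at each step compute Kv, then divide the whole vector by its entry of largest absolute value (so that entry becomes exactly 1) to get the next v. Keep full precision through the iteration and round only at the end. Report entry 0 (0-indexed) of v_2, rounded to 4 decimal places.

Kv0 = (1.00000, 11.00000, -7.00000); divide by 11.00000 → v1 = (0.09091, 1.00000, -0.63636)
Kv1 = (-1.54545, 5.63636, -5.81818); divide by -5.81818 → v2 = (0.26563, -0.96875, 1.00000)
Requested entry of v2: -17/-64 = 0.2656

0.2656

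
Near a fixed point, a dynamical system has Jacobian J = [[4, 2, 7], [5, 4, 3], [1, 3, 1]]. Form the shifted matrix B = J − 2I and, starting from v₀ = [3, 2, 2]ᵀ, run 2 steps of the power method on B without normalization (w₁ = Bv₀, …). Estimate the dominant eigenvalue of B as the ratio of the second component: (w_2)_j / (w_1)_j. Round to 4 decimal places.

μ ≈ 7.6400

B = J − 2I has rows (2, 2, 7); (5, 2, 3); (1, 3, -1)
w1 = Bv₀ = (2·3 + 2·2 + 7·2; 5·3 + 2·2 + 3·2; 1·3 + 3·2 + (-1)·2) = (24, 25, 7)
w2 = Bw1 = (2·24 + 2·25 + 7·7; 5·24 + 2·25 + 3·7; 1·24 + 3·25 + (-1)·7) = (147, 191, 92)
Ratio: 191/25 = 7.6400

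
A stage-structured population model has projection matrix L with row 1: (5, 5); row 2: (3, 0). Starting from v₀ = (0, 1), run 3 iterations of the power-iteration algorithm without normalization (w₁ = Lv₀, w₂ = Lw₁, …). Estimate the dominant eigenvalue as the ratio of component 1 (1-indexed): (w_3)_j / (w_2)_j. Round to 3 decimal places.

8.000

w1 = Lv₀ = (5·0 + 5·1; 3·0 + 0·1) = (5, 0)
w2 = Lw1 = (5·5 + 5·0; 3·5 + 0·0) = (25, 15)
w3 = Lw2 = (200, 75)
Ratio at component: 200 / 25 = 8.000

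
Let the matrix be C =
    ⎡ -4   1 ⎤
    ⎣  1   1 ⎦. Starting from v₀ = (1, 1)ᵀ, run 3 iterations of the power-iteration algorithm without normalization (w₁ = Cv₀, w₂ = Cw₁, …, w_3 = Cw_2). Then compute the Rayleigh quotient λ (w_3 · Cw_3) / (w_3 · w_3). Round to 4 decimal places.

λ ≈ -4.1864

w1 = Cv₀ = (-3, 2)
w2 = Cw1 = (14, -1)
w3 = Cw2 = (-57, 13)
Cw3 = (241, -44)
w3·Cw3 = (-57)·241 + 13·(-44) = -14309; w3·w3 = (-57)·(-57) + 13·13 = 3418
λ ≈ -14309/3418 = -4.1864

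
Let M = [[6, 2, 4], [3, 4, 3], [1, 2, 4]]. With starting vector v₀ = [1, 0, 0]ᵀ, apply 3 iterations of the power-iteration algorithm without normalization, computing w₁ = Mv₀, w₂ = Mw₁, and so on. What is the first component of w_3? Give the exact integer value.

w1 = Mv₀ = (6·1 + 2·0 + 4·0; 3·1 + 4·0 + 3·0; 1·1 + 2·0 + 4·0) = (6, 3, 1)
w2 = Mw1 = (6·6 + 2·3 + 4·1; 3·6 + 4·3 + 3·1; 1·6 + 2·3 + 4·1) = (46, 33, 16)
w3 = Mw2 = (406, 318, 176)
The requested component of w3 is 406.

406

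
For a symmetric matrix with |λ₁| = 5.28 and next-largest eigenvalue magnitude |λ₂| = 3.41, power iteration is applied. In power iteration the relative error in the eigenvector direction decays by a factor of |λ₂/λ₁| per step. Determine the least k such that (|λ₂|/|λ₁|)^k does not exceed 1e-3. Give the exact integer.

|λ₂/λ₁| = 3.41/5.28 = 0.64583
Need k ≥ ln(1e-3) / ln(0.64583) = -6.9078 / -0.4372 ≈ 15.799
Smallest integer k satisfying the bound: 16

16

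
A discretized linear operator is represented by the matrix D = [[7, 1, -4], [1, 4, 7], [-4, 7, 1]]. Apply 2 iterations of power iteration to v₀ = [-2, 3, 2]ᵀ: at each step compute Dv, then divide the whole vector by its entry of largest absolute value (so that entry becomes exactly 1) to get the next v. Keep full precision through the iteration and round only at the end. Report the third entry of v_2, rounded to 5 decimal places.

Dv0 = (-19.000000, 24.000000, 31.000000); divide by 31.000000 → v1 = (-0.612903, 0.774194, 1.000000)
Dv1 = (-7.516129, 9.483871, 8.870968); divide by 9.483871 → v2 = (-0.792517, 1.000000, 0.935374)
Requested entry of v2: 275/294 = 0.93537

0.93537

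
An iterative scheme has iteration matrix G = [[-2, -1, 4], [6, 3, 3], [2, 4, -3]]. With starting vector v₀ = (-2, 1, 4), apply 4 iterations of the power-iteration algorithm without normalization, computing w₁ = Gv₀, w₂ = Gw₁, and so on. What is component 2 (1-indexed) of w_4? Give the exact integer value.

w1 = Gv₀ = (19, 3, -12)
w2 = Gw1 = (-89, 87, 86)
w3 = Gw2 = (435, -15, -88)
w4 = Gw3 = (-1207, 2301, 1074)
The requested component of w4 is 2301.

2301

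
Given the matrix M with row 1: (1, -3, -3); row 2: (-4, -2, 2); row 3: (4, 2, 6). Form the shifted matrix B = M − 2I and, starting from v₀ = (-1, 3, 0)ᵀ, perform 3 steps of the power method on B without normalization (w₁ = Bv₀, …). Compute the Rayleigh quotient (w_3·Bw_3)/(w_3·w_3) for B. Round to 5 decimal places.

μ ≈ -5.84750

B = M − 2I has rows (-1, -3, -3); (-4, -4, 2); (4, 2, 4)
w1 = Bv₀ = ((-1)·(-1) + (-3)·3 + (-3)·0; (-4)·(-1) + (-4)·3 + 2·0; 4·(-1) + 2·3 + 4·0) = (-8, -8, 2)
w2 = Bw1 = ((-1)·(-8) + (-3)·(-8) + (-3)·2; (-4)·(-8) + (-4)·(-8) + 2·2; 4·(-8) + 2·(-8) + 4·2) = (26, 68, -40)
w3 = Bw2 = (-110, -456, 80)
Bw3 = (1238, 2424, -1032)
w3·Bw3 = -1324084; w3·w3 = 226436; μ ≈ -1324084/226436 = -5.84750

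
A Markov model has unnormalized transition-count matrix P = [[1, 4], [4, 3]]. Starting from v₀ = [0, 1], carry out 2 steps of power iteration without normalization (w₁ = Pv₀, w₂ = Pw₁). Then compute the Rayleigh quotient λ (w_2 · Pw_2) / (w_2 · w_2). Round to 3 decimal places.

λ ≈ 6.051

w1 = Pv₀ = (1·0 + 4·1; 4·0 + 3·1) = (4, 3)
w2 = Pw1 = (1·4 + 4·3; 4·4 + 3·3) = (16, 25)
Pw2 = (116, 139)
w2·Pw2 = 16·116 + 25·139 = 5331; w2·w2 = 16·16 + 25·25 = 881
λ ≈ 5331/881 = 6.051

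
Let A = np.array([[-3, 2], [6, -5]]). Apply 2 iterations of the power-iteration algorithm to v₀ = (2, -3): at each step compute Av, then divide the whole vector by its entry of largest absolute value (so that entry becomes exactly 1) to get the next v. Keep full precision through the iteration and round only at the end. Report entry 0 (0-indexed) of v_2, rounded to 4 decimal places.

-0.4348

Av0 = (-12.00000, 27.00000); divide by 27.00000 → v1 = (-0.44444, 1.00000)
Av1 = (3.33333, -7.66667); divide by -7.66667 → v2 = (-0.43478, 1.00000)
Requested entry of v2: 90/-207 = -0.4348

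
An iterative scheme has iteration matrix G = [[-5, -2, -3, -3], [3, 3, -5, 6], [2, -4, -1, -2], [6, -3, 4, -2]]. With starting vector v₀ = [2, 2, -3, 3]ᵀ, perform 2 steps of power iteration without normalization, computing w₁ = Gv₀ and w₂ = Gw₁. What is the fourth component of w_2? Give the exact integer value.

w1 = Gv₀ = ((-5)·2 + (-2)·2 + (-3)·(-3) + (-3)·3; 3·2 + 3·2 + (-5)·(-3) + 6·3; 2·2 + (-4)·2 + (-1)·(-3) + (-2)·3; 6·2 + (-3)·2 + 4·(-3) + (-2)·3) = (-14, 45, -7, -12)
w2 = Gw1 = ((-5)·(-14) + (-2)·45 + (-3)·(-7) + (-3)·(-12); 3·(-14) + 3·45 + (-5)·(-7) + 6·(-12); 2·(-14) + (-4)·45 + (-1)·(-7) + (-2)·(-12); 6·(-14) + (-3)·45 + 4·(-7) + (-2)·(-12)) = (37, 56, -177, -223)
The requested component of w2 is -223.

-223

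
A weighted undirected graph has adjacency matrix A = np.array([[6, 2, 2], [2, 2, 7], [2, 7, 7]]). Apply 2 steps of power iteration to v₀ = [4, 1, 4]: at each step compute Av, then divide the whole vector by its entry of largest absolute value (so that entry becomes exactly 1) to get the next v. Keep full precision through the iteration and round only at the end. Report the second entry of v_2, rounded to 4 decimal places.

0.7008

Av0 = (34.00000, 38.00000, 43.00000); divide by 43.00000 → v1 = (0.79070, 0.88372, 1.00000)
Av1 = (8.51163, 10.34884, 14.76744); divide by 14.76744 → v2 = (0.57638, 0.70079, 1.00000)
Requested entry of v2: 445/635 = 0.7008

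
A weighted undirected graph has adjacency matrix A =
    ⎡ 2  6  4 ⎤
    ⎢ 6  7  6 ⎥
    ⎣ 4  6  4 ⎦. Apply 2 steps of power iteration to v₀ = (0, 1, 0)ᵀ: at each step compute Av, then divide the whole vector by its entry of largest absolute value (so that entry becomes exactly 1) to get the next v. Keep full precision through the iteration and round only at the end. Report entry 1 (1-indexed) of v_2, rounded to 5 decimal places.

Av0 = (6.000000, 7.000000, 6.000000); divide by 7.000000 → v1 = (0.857143, 1.000000, 0.857143)
Av1 = (11.142857, 17.285714, 12.857143); divide by 17.285714 → v2 = (0.644628, 1.000000, 0.743802)
Requested entry of v2: 78/121 = 0.64463

0.64463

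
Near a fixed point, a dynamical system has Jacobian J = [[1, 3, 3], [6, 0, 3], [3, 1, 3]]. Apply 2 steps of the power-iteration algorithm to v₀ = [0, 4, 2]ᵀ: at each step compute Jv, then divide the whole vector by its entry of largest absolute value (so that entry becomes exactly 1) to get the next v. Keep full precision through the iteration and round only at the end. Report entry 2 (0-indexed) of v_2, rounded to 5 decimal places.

0.65217

Jv0 = (18.000000, 6.000000, 10.000000); divide by 18.000000 → v1 = (1.000000, 0.333333, 0.555556)
Jv1 = (3.666667, 7.666667, 5.000000); divide by 7.666667 → v2 = (0.478261, 1.000000, 0.652174)
Requested entry of v2: 90/138 = 0.65217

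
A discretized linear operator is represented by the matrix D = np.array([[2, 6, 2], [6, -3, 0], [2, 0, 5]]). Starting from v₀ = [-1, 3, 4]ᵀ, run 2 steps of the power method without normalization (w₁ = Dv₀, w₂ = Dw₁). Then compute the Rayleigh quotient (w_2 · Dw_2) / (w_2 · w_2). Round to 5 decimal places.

w1 = Dv₀ = (2·(-1) + 6·3 + 2·4; 6·(-1) + (-3)·3 + 0·4; 2·(-1) + 0·3 + 5·4) = (24, -15, 18)
w2 = Dw1 = (2·24 + 6·(-15) + 2·18; 6·24 + (-3)·(-15) + 0·18; 2·24 + 0·(-15) + 5·18) = (-6, 189, 138)
Dw2 = (1398, -603, 678)
w2·Dw2 = (-6)·1398 + 189·(-603) + 138·678 = -28791; w2·w2 = (-6)·(-6) + 189·189 + 138·138 = 54801
λ ≈ -28791/54801 = -0.52537

-0.52537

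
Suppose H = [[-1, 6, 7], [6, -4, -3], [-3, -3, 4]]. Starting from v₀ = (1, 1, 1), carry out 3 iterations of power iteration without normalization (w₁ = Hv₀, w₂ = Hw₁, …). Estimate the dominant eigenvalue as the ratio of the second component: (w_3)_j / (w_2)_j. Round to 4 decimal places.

w1 = Hv₀ = (12, -1, -2)
w2 = Hw1 = (-32, 82, -41)
w3 = Hw2 = (237, -397, -314)
Ratio at component: -397 / 82 = -4.8415

λ ≈ -4.8415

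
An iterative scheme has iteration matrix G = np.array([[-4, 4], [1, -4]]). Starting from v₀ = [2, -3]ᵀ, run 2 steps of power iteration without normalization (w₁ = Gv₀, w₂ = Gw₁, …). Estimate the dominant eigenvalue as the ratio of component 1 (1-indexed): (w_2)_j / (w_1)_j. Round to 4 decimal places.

w1 = Gv₀ = (-20, 14)
w2 = Gw1 = (136, -76)
Ratio at component: 136 / -20 = -6.8000

λ ≈ -6.8000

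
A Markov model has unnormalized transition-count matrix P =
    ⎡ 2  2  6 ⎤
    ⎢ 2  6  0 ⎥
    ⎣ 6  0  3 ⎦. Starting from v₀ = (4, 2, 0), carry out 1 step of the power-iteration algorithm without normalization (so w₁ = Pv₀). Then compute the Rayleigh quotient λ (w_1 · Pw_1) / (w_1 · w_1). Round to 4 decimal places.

w1 = Pv₀ = (12, 20, 24)
Pw1 = (208, 144, 144)
w1·Pw1 = 12·208 + 20·144 + 24·144 = 8832; w1·w1 = 12·12 + 20·20 + 24·24 = 1120
λ ≈ 8832/1120 = 7.8857

7.8857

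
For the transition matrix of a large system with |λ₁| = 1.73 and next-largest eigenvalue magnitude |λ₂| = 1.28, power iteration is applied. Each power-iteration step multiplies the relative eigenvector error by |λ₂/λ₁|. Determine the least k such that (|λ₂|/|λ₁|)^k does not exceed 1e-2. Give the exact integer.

16

|λ₂/λ₁| = 1.28/1.73 = 0.73988
Need k ≥ ln(1e-2) / ln(0.73988) = -4.6052 / -0.3013 ≈ 15.286
Smallest integer k satisfying the bound: 16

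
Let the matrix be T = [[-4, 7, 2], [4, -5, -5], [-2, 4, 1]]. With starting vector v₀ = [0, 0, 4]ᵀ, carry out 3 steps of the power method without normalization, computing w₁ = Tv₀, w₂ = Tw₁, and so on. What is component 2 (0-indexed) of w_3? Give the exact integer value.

684

w1 = Tv₀ = ((-4)·0 + 7·0 + 2·4; 4·0 + (-5)·0 + (-5)·4; (-2)·0 + 4·0 + 1·4) = (8, -20, 4)
w2 = Tw1 = ((-4)·8 + 7·(-20) + 2·4; 4·8 + (-5)·(-20) + (-5)·4; (-2)·8 + 4·(-20) + 1·4) = (-164, 112, -92)
w3 = Tw2 = (1256, -756, 684)
The requested component of w3 is 684.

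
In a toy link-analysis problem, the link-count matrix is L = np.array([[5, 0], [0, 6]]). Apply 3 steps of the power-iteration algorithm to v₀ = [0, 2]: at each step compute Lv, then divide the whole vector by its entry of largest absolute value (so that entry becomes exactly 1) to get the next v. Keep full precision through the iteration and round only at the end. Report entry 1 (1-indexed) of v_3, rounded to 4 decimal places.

0.0000

Lv0 = (0.00000, 12.00000); divide by 12.00000 → v1 = (0.00000, 1.00000)
Lv1 = (0.00000, 6.00000); divide by 6.00000 → v2 = (0.00000, 1.00000)
Lv2 = (0.00000, 6.00000); divide by 6.00000 → v3 = (0.00000, 1.00000)
Requested entry of v3: 0/432 = 0.0000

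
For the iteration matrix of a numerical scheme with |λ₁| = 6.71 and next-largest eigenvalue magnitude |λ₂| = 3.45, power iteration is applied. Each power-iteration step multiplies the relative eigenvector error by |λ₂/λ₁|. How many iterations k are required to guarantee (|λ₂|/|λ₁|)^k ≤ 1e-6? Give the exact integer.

|λ₂/λ₁| = 3.45/6.71 = 0.51416
Need k ≥ ln(1e-6) / ln(0.51416) = -13.8155 / -0.6652 ≈ 20.768
Smallest integer k satisfying the bound: 21

21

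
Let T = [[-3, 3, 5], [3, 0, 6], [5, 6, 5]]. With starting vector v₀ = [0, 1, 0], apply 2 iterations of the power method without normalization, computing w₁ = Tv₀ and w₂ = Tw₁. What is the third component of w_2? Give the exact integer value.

45

w1 = Tv₀ = ((-3)·0 + 3·1 + 5·0; 3·0 + 0·1 + 6·0; 5·0 + 6·1 + 5·0) = (3, 0, 6)
w2 = Tw1 = ((-3)·3 + 3·0 + 5·6; 3·3 + 0·0 + 6·6; 5·3 + 6·0 + 5·6) = (21, 45, 45)
The requested component of w2 is 45.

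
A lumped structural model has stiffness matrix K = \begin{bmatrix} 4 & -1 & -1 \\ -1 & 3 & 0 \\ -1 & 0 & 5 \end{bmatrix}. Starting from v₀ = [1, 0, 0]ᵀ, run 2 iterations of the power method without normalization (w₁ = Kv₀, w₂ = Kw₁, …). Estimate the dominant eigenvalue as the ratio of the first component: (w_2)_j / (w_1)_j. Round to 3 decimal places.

w1 = Kv₀ = (4·1 + (-1)·0 + (-1)·0; (-1)·1 + 3·0 + 0·0; (-1)·1 + 0·0 + 5·0) = (4, -1, -1)
w2 = Kw1 = (4·4 + (-1)·(-1) + (-1)·(-1); (-1)·4 + 3·(-1) + 0·(-1); (-1)·4 + 0·(-1) + 5·(-1)) = (18, -7, -9)
Ratio at component: 18 / 4 = 4.500

λ ≈ 4.500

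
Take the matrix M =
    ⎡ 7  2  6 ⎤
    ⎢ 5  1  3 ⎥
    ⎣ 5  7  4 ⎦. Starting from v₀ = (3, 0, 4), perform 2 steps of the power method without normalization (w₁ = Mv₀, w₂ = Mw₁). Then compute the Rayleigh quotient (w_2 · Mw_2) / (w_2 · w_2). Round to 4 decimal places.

λ ≈ 13.8367

w1 = Mv₀ = (45, 27, 31)
w2 = Mw1 = (555, 345, 538)
Mw2 = (7803, 4734, 7342)
w2·Mw2 = 555·7803 + 345·4734 + 538·7342 = 9913891; w2·w2 = 555·555 + 345·345 + 538·538 = 716494
λ ≈ 9913891/716494 = 13.8367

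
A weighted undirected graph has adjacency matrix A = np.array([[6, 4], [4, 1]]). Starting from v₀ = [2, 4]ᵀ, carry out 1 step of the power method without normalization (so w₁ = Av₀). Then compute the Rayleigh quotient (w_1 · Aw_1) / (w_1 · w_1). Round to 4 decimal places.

w1 = Av₀ = (6·2 + 4·4; 4·2 + 1·4) = (28, 12)
Aw1 = (216, 124)
w1·Aw1 = 28·216 + 12·124 = 7536; w1·w1 = 28·28 + 12·12 = 928
λ ≈ 7536/928 = 8.1207

λ ≈ 8.1207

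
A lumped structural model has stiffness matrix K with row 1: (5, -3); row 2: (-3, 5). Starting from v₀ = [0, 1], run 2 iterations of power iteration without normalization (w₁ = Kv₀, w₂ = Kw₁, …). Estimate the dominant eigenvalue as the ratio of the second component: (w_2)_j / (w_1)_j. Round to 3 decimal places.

λ ≈ 6.800

w1 = Kv₀ = (5·0 + (-3)·1; (-3)·0 + 5·1) = (-3, 5)
w2 = Kw1 = (5·(-3) + (-3)·5; (-3)·(-3) + 5·5) = (-30, 34)
Ratio at component: 34 / 5 = 6.800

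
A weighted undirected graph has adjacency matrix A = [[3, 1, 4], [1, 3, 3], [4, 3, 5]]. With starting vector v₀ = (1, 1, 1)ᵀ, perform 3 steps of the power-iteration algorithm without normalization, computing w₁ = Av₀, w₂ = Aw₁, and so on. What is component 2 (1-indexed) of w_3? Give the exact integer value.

613

w1 = Av₀ = (3·1 + 1·1 + 4·1; 1·1 + 3·1 + 3·1; 4·1 + 3·1 + 5·1) = (8, 7, 12)
w2 = Aw1 = (3·8 + 1·7 + 4·12; 1·8 + 3·7 + 3·12; 4·8 + 3·7 + 5·12) = (79, 65, 113)
w3 = Aw2 = (754, 613, 1076)
The requested component of w3 is 613.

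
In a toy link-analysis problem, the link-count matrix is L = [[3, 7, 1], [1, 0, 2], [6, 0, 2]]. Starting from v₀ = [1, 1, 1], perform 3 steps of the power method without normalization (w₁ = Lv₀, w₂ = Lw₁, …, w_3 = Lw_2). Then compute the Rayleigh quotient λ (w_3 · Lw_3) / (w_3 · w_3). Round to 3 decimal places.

w1 = Lv₀ = (3·1 + 7·1 + 1·1; 1·1 + 0·1 + 2·1; 6·1 + 0·1 + 2·1) = (11, 3, 8)
w2 = Lw1 = (3·11 + 7·3 + 1·8; 1·11 + 0·3 + 2·8; 6·11 + 0·3 + 2·8) = (62, 27, 82)
w3 = Lw2 = (457, 226, 536)
Lw3 = (3489, 1529, 3814)
w3·Lw3 = 457·3489 + 226·1529 + 536·3814 = 3984331; w3·w3 = 457·457 + 226·226 + 536·536 = 547221
λ ≈ 3984331/547221 = 7.281

7.281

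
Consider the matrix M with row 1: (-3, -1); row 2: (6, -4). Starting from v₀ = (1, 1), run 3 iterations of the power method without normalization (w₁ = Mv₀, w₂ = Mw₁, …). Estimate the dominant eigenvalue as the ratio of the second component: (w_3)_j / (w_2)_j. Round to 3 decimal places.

w1 = Mv₀ = (-4, 2)
w2 = Mw1 = (10, -32)
w3 = Mw2 = (2, 188)
Ratio at component: 188 / -32 = -5.875

λ ≈ -5.875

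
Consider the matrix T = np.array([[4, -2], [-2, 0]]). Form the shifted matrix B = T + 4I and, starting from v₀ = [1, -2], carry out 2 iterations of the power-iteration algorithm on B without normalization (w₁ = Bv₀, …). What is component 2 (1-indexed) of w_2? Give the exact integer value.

B = T + 4I has rows (8, -2); (-2, 4)
w1 = Bv₀ = (8·1 + (-2)·(-2); (-2)·1 + 4·(-2)) = (12, -10)
w2 = Bw1 = (8·12 + (-2)·(-10); (-2)·12 + 4·(-10)) = (116, -64)
Requested component of w2: -64

-64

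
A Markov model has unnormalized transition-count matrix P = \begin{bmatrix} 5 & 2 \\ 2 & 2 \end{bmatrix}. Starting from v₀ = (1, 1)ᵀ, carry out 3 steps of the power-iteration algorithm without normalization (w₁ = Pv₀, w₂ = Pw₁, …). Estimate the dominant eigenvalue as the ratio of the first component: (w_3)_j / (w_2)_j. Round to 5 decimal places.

w1 = Pv₀ = (7, 4)
w2 = Pw1 = (43, 22)
w3 = Pw2 = (259, 130)
Ratio at component: 259 / 43 = 6.02326

λ ≈ 6.02326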